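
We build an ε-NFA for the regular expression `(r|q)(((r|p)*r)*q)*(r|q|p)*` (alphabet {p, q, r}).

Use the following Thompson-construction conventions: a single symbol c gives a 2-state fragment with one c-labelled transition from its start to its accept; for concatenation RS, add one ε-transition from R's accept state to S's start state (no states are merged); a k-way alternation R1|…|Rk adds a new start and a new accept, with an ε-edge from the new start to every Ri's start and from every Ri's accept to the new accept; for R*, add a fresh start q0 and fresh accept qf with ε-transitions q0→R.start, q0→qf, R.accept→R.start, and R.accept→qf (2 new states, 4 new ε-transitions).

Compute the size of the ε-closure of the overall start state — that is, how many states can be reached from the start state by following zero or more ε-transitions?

Let C(F) = |ε-closure(F.start)| within fragment F, and note whether F accepts ε. Symbol fragments have C = 1 and do not accept ε. Then:
  r|q : C = 1 + 1 + 1 = 3 (the new accept is not ε-reachable since no branch accepts ε)
  r|p : C = 1 + 1 + 1 = 3 (the new accept is not ε-reachable since no branch accepts ε)
  (r|p)* : C = 1 (new start) + 3 (body) + 1 (new accept) = 5
  (r|p)*r : C = 5 + 1 = 6 (closure spills across the concat boundary because the left factor accepts ε)
  ((r|p)*r)* : the star's fresh start ε-reaches both the body's start and the fresh accept: C = 2 + 6 = 8
  ((r|p)*r)*q : C = 8 + 1 = 9 (closure spills across the concat boundary because the left factor accepts ε)
  (((r|p)*r)*q)* : the star's fresh start ε-reaches both the body's start and the fresh accept: C = 2 + 9 = 11
  r|q|p : new start ε-reaches every alternative's start; none of them accept ε, so the new accept is not reached: C = 1 + 1 + 1 + 1 = 4
  (r|q|p)* : new start has ε-edges to the inner start and to the new accept, so C = 2 + 4 = 6
  (r|q)(((r|p)*r)*q)*(r|q|p)* : same as the first factor's closure: C = 3

3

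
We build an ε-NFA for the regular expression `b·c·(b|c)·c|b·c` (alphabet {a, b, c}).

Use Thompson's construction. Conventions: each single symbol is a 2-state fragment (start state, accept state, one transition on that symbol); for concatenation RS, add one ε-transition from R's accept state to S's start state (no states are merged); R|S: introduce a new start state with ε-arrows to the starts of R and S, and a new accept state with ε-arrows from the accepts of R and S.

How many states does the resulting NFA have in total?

18

By structural recursion:
Each of the 7 symbol leaves contributes a 2-state fragment.
  b|c — 6 states
  b·c·(b|c)·c — 12 states
  b·c — 4 states
  b·c·(b|c)·c|b·c — 18 states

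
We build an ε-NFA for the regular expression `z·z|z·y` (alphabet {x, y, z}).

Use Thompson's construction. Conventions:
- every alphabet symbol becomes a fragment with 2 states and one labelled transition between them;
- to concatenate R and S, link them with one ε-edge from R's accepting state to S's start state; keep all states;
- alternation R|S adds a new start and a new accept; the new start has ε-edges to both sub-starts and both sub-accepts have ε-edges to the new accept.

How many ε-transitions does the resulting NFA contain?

6

By structural recursion:
Each of the 4 symbol leaves contributes 0 ε-transitions.
  z·z = 1 ε-transition
  z·y = 1 ε-transition
  z·z|z·y = 6 ε-transitions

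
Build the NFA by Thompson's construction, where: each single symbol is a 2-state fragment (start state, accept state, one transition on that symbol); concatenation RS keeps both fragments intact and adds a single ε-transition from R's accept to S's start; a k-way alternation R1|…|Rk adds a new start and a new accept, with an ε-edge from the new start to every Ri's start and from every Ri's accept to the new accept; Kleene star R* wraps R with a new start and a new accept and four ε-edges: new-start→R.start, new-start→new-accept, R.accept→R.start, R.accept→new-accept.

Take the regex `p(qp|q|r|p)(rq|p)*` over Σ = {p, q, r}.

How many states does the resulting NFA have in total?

Building bottom-up:
Each of the 9 symbol leaves contributes a 2-state fragment.
  qp — 4 states
  qp|q|r|p — 12 states
  rq — 4 states
  rq|p — 8 states
  (rq|p)* — 10 states
  p(qp|q|r|p)(rq|p)* — 24 states

24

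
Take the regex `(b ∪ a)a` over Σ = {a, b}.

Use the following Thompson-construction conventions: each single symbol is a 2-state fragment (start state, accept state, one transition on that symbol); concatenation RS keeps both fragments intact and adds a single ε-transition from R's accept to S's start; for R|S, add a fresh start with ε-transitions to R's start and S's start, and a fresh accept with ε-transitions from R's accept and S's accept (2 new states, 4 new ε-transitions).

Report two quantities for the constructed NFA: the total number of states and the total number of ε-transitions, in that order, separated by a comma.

By structural recursion:
Each of the 3 symbol leaves contributes 2 states and 0 ε-transitions.
  b ∪ a = 6 states, 4 ε-transitions
  (b ∪ a)a = 8 states, 5 ε-transitions

8, 5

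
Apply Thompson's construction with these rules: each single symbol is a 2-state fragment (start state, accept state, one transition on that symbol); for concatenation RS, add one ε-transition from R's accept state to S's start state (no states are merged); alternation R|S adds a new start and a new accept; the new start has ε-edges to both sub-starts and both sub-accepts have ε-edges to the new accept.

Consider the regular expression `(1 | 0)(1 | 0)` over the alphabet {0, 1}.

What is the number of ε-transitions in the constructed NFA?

Recursing over subexpressions:
Each of the 4 symbol leaves contributes 0 ε-transitions.
  1 | 0 = 4 ε-transitions
  1 | 0 = 4 ε-transitions
  (1 | 0)(1 | 0) = 9 ε-transitions

9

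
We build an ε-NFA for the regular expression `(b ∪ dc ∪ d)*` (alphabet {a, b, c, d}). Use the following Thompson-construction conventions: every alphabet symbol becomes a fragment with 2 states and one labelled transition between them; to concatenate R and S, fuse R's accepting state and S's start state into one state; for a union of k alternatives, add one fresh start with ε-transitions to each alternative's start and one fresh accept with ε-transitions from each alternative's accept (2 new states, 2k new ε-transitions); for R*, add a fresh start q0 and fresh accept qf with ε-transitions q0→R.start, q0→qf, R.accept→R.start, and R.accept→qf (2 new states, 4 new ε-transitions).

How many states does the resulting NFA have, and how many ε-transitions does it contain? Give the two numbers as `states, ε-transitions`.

Bottom-up over the parse tree:
Each of the 4 symbol leaves contributes 2 states and 0 ε-transitions.
  dc = 3 states, 0 ε-transitions
  b ∪ dc ∪ d = 9 states, 6 ε-transitions
  (b ∪ dc ∪ d)* = 11 states, 10 ε-transitions

11, 10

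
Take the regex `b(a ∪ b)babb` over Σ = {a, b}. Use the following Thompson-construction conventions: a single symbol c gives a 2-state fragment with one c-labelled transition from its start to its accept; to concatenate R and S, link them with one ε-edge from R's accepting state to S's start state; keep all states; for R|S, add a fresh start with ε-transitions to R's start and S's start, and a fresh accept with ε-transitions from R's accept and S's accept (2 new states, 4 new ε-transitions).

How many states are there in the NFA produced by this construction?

By structural recursion:
Each of the 7 symbol leaves contributes a 2-state fragment.
  a ∪ b = 6 states
  b(a ∪ b)babb = 16 states

16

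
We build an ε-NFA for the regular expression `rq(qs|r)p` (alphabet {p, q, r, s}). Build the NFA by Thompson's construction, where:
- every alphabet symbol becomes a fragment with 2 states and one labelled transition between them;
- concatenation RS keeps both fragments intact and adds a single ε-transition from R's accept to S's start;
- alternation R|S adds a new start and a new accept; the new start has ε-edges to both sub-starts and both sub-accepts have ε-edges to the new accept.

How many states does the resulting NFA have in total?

Building bottom-up:
Each of the 6 symbol leaves contributes a 2-state fragment.
  qs — 4 states
  qs|r — 8 states
  rq(qs|r)p — 14 states

14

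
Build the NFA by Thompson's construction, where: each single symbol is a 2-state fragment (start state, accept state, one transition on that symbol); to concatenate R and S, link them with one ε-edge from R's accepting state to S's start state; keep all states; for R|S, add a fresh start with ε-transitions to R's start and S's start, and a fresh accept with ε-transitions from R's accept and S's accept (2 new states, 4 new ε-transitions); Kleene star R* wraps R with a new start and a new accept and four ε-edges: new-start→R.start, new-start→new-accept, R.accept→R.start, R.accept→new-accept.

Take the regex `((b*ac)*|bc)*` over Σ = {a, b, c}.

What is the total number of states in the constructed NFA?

Bottom-up over the parse tree:
Each of the 5 symbol leaves contributes a 2-state fragment.
  b* : 4 states
  b*ac : 8 states
  (b*ac)* : 10 states
  bc : 4 states
  (b*ac)*|bc : 16 states
  ((b*ac)*|bc)* : 18 states

18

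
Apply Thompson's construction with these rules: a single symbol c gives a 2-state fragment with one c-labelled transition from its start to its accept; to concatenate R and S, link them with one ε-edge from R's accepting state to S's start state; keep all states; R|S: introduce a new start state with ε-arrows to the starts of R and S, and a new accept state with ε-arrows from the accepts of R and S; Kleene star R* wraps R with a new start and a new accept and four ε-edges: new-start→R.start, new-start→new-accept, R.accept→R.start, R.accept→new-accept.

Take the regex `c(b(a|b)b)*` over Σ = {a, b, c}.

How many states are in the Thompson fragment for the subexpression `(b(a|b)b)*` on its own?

Fragment for `(b(a|b)b)*`:
Each of the 4 symbol leaves contributes a 2-state fragment.
  a|b = 6 states
  b(a|b)b = 10 states
  (b(a|b)b)* = 12 states

12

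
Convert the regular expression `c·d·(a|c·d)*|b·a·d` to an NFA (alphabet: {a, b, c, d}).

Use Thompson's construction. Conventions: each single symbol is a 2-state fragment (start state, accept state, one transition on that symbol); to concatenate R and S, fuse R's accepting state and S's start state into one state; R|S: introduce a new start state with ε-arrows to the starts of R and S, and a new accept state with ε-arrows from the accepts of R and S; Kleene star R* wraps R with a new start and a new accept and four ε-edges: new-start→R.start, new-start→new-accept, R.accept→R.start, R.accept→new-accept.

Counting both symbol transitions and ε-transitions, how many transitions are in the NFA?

Building bottom-up:
Each of the 8 symbol leaves contributes 1 transition (1 symbol, 0 ε).
  c·d : 2 transitions (2 symbol, 0 ε)
  a|c·d : 7 transitions (3 symbol, 4 ε)
  (a|c·d)* : 11 transitions (3 symbol, 8 ε)
  c·d·(a|c·d)* : 13 transitions (5 symbol, 8 ε)
  b·a·d : 3 transitions (3 symbol, 0 ε)
  c·d·(a|c·d)*|b·a·d : 20 transitions (8 symbol, 12 ε)

20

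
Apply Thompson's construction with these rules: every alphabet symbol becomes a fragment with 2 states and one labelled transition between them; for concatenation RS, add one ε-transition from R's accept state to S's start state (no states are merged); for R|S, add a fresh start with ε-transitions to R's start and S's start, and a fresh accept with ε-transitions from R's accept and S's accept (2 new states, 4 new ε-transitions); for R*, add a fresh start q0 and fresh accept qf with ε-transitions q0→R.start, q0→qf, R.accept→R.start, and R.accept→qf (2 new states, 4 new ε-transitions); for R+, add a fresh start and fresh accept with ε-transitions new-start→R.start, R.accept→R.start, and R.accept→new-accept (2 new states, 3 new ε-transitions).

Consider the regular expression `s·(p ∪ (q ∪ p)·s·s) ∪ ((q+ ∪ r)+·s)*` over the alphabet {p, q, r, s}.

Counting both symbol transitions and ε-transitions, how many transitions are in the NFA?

39

By structural recursion:
Each of the 9 symbol leaves contributes 1 transition (1 symbol, 0 ε).
  q ∪ p → 6 transitions (2 symbol, 4 ε)
  (q ∪ p)·s·s → 10 transitions (4 symbol, 6 ε)
  p ∪ (q ∪ p)·s·s → 15 transitions (5 symbol, 10 ε)
  s·(p ∪ (q ∪ p)·s·s) → 17 transitions (6 symbol, 11 ε)
  q+ → 4 transitions (1 symbol, 3 ε)
  q+ ∪ r → 9 transitions (2 symbol, 7 ε)
  (q+ ∪ r)+ → 12 transitions (2 symbol, 10 ε)
  (q+ ∪ r)+·s → 14 transitions (3 symbol, 11 ε)
  ((q+ ∪ r)+·s)* → 18 transitions (3 symbol, 15 ε)
  s·(p ∪ (q ∪ p)·s·s) ∪ ((q+ ∪ r)+·s)* → 39 transitions (9 symbol, 30 ε)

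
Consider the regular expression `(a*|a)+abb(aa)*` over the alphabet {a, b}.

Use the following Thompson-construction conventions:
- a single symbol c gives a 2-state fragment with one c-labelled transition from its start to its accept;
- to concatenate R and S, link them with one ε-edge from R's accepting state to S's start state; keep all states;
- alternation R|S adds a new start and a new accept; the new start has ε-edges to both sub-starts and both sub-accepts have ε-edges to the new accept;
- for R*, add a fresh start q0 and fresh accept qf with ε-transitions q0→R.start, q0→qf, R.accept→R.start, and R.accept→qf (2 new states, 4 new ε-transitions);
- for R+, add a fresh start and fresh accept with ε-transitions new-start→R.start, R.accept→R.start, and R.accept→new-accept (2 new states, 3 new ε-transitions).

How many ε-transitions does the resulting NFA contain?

Building bottom-up:
Each of the 7 symbol leaves contributes 0 ε-transitions.
  a* : 4 ε-transitions
  a*|a : 8 ε-transitions
  (a*|a)+ : 11 ε-transitions
  aa : 1 ε-transition
  (aa)* : 5 ε-transitions
  (a*|a)+abb(aa)* : 20 ε-transitions

20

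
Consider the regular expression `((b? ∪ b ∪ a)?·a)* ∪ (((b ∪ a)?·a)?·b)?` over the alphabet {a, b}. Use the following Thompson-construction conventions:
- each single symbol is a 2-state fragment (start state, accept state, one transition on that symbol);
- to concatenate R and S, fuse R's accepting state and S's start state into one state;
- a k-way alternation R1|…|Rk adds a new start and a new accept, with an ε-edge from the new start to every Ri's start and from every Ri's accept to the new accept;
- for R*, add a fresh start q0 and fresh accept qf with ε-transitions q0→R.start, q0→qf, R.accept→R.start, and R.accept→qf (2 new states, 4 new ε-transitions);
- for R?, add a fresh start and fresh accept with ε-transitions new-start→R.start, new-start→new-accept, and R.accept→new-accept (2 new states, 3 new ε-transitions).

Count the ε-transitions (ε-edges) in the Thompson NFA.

33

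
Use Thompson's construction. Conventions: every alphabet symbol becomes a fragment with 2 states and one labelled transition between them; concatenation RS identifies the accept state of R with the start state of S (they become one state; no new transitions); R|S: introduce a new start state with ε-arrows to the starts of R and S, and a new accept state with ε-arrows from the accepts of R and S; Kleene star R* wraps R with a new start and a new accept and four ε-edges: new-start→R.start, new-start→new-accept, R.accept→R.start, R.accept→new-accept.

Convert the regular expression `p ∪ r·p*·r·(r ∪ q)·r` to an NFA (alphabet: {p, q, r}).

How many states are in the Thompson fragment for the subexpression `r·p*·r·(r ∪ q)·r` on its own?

12

Fragment for `r·p*·r·(r ∪ q)·r`:
Each of the 6 symbol leaves contributes a 2-state fragment.
  p* : 4 states
  r ∪ q : 6 states
  r·p*·r·(r ∪ q)·r : 12 states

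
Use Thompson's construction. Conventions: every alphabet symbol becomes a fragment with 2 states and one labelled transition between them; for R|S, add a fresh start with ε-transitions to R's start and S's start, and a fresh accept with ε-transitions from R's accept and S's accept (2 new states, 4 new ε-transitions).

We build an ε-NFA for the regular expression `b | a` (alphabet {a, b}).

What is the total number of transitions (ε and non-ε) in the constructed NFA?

Per subexpression:
Each of the 2 symbol leaves contributes 1 transition (1 symbol, 0 ε).
  b | a = 6 transitions (2 symbol, 4 ε)

6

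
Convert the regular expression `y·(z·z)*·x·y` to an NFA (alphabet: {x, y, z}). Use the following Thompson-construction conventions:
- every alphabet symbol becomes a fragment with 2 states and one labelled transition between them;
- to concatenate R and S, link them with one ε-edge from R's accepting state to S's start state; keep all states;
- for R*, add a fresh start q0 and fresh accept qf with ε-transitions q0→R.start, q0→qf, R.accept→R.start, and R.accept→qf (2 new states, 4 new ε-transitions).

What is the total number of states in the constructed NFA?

12

By structural recursion:
Each of the 5 symbol leaves contributes a 2-state fragment.
  z·z = 4 states
  (z·z)* = 6 states
  y·(z·z)*·x·y = 12 states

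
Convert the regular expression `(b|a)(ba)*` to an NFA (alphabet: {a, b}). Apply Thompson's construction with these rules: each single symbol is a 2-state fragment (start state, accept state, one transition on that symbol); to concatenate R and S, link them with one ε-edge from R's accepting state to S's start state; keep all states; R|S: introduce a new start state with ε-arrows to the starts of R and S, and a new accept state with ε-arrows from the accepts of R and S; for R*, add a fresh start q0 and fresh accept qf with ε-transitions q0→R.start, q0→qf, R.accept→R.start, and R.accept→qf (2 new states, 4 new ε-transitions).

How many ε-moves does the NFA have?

10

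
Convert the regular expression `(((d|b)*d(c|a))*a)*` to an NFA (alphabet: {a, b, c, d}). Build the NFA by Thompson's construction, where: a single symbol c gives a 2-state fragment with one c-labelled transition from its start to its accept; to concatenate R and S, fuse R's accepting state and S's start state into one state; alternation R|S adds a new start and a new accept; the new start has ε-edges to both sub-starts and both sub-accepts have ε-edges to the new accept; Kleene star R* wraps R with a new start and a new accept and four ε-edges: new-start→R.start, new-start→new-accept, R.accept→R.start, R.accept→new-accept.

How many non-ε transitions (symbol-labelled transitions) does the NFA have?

Per subexpression:
Each of the 6 symbol leaves contributes exactly 1 symbol transition.
  d|b = 2 symbol transitions
  (d|b)* = 2 symbol transitions
  c|a = 2 symbol transitions
  (d|b)*d(c|a) = 5 symbol transitions
  ((d|b)*d(c|a))* = 5 symbol transitions
  ((d|b)*d(c|a))*a = 6 symbol transitions
  (((d|b)*d(c|a))*a)* = 6 symbol transitions

6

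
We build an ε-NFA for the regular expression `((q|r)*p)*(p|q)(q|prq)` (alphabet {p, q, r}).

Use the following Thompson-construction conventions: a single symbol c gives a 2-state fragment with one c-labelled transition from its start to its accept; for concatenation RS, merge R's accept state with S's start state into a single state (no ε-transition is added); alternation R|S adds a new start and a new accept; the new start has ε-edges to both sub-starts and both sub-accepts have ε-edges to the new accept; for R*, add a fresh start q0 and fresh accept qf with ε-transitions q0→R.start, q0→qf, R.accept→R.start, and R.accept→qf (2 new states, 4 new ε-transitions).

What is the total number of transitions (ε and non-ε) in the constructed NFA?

29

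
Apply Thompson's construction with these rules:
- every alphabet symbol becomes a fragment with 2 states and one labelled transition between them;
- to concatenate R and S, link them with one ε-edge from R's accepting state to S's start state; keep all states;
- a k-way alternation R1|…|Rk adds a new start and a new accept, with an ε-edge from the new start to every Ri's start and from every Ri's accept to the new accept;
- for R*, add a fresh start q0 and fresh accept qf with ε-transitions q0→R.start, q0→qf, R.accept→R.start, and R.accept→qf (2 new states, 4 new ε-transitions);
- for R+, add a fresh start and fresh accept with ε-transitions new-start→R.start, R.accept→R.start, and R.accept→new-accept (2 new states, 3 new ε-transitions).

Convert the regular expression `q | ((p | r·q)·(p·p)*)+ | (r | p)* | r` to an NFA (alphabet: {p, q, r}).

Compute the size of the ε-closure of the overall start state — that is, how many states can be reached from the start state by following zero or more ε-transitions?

Let C(F) = |ε-closure(F.start)| within fragment F, and note whether F accepts ε. Symbol fragments have C = 1 and do not accept ε. Then:
  r·q — C equals the left operand's closure size = 1 (its accept is not ε-reachable, so the closure stops there)
  p | r·q — new start ε-reaches every alternative's start; none of them accept ε, so the new accept is not reached: C = 1 + 1 + 1 = 3
  p·p — same as the first factor's closure: C = 1
  (p·p)* — new start has ε-edges to the inner start and to the new accept, so C = 2 + 1 = 3
  (p | r·q)·(p·p)* — same as the first factor's closure: C = 3
  ((p | r·q)·(p·p)*)+ — C = 1 + 3 = 4 (the body doesn't accept ε, so the new accept is not reached)
  r | p — C = 1 + 1 + 1 = 3 (the new accept is not ε-reachable since no branch accepts ε)
  (r | p)* — C = 1 (new start) + 3 (body) + 1 (new accept) = 5
  q | ((p | r·q)·(p·p)*)+ | (r | p)* | r — C = 1 (new start) + (1 + 4 + 5 + 1) + 1 (new accept, since some branch ε-reaches its own accept) = 13

13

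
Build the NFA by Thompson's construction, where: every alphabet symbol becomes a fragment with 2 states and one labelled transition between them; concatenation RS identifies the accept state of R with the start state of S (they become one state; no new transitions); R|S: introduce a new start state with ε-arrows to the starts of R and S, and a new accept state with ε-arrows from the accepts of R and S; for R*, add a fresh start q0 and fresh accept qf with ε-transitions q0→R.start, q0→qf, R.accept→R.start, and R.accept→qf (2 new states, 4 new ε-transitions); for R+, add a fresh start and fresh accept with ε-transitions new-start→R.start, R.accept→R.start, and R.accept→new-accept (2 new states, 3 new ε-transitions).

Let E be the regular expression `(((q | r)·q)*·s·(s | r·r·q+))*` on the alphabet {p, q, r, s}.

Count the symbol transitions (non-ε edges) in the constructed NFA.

8

Bottom-up over the parse tree:
Each of the 8 symbol leaves contributes exactly 1 symbol transition.
  q | r = 2 symbol transitions
  (q | r)·q = 3 symbol transitions
  ((q | r)·q)* = 3 symbol transitions
  q+ = 1 symbol transition
  r·r·q+ = 3 symbol transitions
  s | r·r·q+ = 4 symbol transitions
  ((q | r)·q)*·s·(s | r·r·q+) = 8 symbol transitions
  (((q | r)·q)*·s·(s | r·r·q+))* = 8 symbol transitions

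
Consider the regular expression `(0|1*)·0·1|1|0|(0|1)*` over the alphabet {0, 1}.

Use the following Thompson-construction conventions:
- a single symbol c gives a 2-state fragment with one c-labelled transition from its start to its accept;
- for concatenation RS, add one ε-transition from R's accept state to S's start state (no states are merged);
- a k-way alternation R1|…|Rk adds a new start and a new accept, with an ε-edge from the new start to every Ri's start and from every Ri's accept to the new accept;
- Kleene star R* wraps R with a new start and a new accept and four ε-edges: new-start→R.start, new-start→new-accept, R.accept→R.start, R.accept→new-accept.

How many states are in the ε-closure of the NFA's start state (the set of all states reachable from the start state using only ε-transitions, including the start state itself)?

16

Work bottom-up. For each fragment F, track |ε-closure(F.start)| and whether F's accept lies in that closure (i.e. whether F accepts ε). A single-symbol fragment has closure size 1 and does not accept ε.
  1* → new start has ε-edges to the inner start and to the new accept, so |closure| = 2 + 1 = 3
  0|1* → |closure| = 1 (new start) + (1 + 3) + 1 (new accept, since some branch ε-reaches its own accept) = 6
  (0|1*)·0·1 → the left operand accepts ε, so the closure extends into the next operand (via the concat ε-link); |closure| = 6 + 1 = 7
  0|1 → |closure| = 1 + 1 + 1 = 3 (the new accept is not ε-reachable since no branch accepts ε)
  (0|1)* → new start has ε-edges to the inner start and to the new accept, so |closure| = 2 + 3 = 5
  (0|1*)·0·1|1|0|(0|1)* → |closure| = 1 (new start) + (7 + 1 + 1 + 5) + 1 (new accept, since some branch ε-reaches its own accept) = 16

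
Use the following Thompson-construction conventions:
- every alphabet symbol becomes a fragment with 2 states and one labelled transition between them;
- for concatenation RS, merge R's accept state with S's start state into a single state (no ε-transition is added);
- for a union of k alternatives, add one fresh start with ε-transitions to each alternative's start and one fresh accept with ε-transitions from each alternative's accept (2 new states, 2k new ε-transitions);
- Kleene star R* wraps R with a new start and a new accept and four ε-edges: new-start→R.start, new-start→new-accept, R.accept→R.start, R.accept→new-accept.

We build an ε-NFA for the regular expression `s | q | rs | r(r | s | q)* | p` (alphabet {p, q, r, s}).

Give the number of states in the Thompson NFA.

22

Bottom-up over the parse tree:
Each of the 9 symbol leaves contributes a 2-state fragment.
  rs → 3 states
  r | s | q → 8 states
  (r | s | q)* → 10 states
  r(r | s | q)* → 11 states
  s | q | rs | r(r | s | q)* | p → 22 states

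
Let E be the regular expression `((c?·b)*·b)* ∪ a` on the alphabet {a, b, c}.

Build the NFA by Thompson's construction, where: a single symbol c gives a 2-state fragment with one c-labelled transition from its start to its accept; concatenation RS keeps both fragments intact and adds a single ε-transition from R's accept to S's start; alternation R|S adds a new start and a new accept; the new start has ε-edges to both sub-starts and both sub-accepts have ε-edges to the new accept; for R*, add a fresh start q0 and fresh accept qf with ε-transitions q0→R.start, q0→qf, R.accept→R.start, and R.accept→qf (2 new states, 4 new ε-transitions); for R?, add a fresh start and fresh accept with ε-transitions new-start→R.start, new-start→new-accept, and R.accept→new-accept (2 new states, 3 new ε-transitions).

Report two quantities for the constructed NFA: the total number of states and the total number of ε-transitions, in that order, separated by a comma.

16, 17

Building bottom-up:
Each of the 4 symbol leaves contributes 2 states and 0 ε-transitions.
  c? — 4 states, 3 ε-transitions
  c?·b — 6 states, 4 ε-transitions
  (c?·b)* — 8 states, 8 ε-transitions
  (c?·b)*·b — 10 states, 9 ε-transitions
  ((c?·b)*·b)* — 12 states, 13 ε-transitions
  ((c?·b)*·b)* ∪ a — 16 states, 17 ε-transitions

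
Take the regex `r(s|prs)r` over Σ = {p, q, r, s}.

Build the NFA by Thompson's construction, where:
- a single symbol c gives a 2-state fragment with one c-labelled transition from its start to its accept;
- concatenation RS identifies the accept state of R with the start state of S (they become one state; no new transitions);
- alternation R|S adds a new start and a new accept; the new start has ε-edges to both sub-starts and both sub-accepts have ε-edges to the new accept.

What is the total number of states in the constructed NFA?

Bottom-up over the parse tree:
Each of the 6 symbol leaves contributes a 2-state fragment.
  prs : 4 states
  s|prs : 8 states
  r(s|prs)r : 10 states

10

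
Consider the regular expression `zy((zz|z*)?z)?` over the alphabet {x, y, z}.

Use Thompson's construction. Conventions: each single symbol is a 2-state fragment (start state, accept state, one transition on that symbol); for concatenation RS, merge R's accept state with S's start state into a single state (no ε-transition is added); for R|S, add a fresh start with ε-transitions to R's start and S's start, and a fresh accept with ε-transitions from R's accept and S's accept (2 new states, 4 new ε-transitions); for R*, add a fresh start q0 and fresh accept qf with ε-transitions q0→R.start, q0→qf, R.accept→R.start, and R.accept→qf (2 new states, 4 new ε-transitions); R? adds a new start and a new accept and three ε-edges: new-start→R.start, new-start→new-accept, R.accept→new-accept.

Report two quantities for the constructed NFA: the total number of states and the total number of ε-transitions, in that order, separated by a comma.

16, 14

Recursing over subexpressions:
Each of the 6 symbol leaves contributes 2 states and 0 ε-transitions.
  zz = 3 states, 0 ε-transitions
  z* = 4 states, 4 ε-transitions
  zz|z* = 9 states, 8 ε-transitions
  (zz|z*)? = 11 states, 11 ε-transitions
  (zz|z*)?z = 12 states, 11 ε-transitions
  ((zz|z*)?z)? = 14 states, 14 ε-transitions
  zy((zz|z*)?z)? = 16 states, 14 ε-transitions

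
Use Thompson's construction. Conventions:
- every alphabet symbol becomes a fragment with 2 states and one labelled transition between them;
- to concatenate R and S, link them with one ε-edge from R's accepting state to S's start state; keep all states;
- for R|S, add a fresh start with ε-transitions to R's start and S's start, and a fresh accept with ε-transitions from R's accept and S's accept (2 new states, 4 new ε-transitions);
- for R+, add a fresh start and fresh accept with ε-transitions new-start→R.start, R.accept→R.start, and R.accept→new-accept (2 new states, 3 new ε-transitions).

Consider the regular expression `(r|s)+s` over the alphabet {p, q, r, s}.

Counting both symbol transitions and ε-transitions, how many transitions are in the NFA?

11

Per subexpression:
Each of the 3 symbol leaves contributes 1 transition (1 symbol, 0 ε).
  r|s : 6 transitions (2 symbol, 4 ε)
  (r|s)+ : 9 transitions (2 symbol, 7 ε)
  (r|s)+s : 11 transitions (3 symbol, 8 ε)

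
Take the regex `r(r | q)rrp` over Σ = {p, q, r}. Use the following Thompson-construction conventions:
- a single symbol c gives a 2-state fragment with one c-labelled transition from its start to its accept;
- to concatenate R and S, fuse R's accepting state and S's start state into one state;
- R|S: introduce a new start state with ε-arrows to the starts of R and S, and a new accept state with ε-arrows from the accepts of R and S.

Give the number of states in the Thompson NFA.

10

Bottom-up over the parse tree:
Each of the 6 symbol leaves contributes a 2-state fragment.
  r | q = 6 states
  r(r | q)rrp = 10 states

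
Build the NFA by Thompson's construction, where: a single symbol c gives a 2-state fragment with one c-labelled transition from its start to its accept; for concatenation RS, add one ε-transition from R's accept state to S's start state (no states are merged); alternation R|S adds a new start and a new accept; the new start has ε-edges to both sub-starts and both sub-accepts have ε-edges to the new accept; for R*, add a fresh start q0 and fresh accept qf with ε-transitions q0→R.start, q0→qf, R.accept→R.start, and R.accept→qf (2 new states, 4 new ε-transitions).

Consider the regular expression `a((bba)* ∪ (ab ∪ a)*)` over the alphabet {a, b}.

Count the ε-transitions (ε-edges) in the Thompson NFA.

20

Recursing over subexpressions:
Each of the 7 symbol leaves contributes 0 ε-transitions.
  bba : 2 ε-transitions
  (bba)* : 6 ε-transitions
  ab : 1 ε-transition
  ab ∪ a : 5 ε-transitions
  (ab ∪ a)* : 9 ε-transitions
  (bba)* ∪ (ab ∪ a)* : 19 ε-transitions
  a((bba)* ∪ (ab ∪ a)*) : 20 ε-transitions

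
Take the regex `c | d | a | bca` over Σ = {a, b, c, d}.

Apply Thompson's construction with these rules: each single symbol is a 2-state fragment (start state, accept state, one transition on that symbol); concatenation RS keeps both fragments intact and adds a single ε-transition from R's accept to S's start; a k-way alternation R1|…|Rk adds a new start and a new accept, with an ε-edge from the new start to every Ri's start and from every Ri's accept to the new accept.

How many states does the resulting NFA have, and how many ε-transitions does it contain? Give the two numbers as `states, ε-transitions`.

14, 10

Recursing over subexpressions:
Each of the 6 symbol leaves contributes 2 states and 0 ε-transitions.
  bca — 6 states, 2 ε-transitions
  c | d | a | bca — 14 states, 10 ε-transitions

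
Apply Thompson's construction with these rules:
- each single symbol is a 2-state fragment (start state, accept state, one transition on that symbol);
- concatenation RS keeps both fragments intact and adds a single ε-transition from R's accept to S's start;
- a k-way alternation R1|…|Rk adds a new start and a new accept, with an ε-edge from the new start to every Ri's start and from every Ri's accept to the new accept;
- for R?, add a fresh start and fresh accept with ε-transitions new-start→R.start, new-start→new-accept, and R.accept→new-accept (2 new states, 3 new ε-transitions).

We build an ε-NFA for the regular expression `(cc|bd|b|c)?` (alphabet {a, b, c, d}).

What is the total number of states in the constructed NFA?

16

By structural recursion:
Each of the 6 symbol leaves contributes a 2-state fragment.
  cc = 4 states
  bd = 4 states
  cc|bd|b|c = 14 states
  (cc|bd|b|c)? = 16 states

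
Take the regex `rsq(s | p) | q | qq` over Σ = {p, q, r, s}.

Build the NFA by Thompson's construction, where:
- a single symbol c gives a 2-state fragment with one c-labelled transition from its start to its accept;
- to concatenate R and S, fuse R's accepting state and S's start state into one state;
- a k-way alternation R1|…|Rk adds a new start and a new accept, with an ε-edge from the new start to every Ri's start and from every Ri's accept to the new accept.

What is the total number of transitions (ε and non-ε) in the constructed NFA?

18

By structural recursion:
Each of the 8 symbol leaves contributes 1 transition (1 symbol, 0 ε).
  s | p → 6 transitions (2 symbol, 4 ε)
  rsq(s | p) → 9 transitions (5 symbol, 4 ε)
  qq → 2 transitions (2 symbol, 0 ε)
  rsq(s | p) | q | qq → 18 transitions (8 symbol, 10 ε)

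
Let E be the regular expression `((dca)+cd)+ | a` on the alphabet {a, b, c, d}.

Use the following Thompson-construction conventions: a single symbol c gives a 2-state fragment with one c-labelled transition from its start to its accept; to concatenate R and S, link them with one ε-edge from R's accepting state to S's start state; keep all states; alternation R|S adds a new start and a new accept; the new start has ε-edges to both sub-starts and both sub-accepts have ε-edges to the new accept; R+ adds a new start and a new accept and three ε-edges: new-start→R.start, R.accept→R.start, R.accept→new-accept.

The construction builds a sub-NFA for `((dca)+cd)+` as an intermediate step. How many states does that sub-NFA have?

14

Fragment for `((dca)+cd)+`:
Each of the 5 symbol leaves contributes a 2-state fragment.
  dca → 6 states
  (dca)+ → 8 states
  (dca)+cd → 12 states
  ((dca)+cd)+ → 14 states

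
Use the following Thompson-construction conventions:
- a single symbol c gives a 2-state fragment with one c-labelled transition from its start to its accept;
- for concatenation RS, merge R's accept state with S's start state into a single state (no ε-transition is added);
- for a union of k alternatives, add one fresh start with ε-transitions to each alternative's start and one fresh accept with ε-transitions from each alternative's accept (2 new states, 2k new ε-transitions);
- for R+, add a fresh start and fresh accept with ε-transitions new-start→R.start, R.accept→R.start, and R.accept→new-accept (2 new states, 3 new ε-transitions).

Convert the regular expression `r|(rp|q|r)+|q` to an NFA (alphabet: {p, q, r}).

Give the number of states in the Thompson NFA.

Per subexpression:
Each of the 6 symbol leaves contributes a 2-state fragment.
  rp — 3 states
  rp|q|r — 9 states
  (rp|q|r)+ — 11 states
  r|(rp|q|r)+|q — 17 states

17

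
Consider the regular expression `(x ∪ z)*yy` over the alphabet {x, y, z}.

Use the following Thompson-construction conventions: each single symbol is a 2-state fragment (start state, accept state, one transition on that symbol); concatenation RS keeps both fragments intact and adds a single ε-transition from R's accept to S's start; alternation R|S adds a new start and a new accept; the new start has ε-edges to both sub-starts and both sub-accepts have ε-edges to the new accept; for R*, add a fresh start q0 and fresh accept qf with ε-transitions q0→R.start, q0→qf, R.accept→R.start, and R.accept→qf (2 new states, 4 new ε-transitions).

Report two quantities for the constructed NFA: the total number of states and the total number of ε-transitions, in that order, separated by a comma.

12, 10

Per subexpression:
Each of the 4 symbol leaves contributes 2 states and 0 ε-transitions.
  x ∪ z = 6 states, 4 ε-transitions
  (x ∪ z)* = 8 states, 8 ε-transitions
  (x ∪ z)*yy = 12 states, 10 ε-transitions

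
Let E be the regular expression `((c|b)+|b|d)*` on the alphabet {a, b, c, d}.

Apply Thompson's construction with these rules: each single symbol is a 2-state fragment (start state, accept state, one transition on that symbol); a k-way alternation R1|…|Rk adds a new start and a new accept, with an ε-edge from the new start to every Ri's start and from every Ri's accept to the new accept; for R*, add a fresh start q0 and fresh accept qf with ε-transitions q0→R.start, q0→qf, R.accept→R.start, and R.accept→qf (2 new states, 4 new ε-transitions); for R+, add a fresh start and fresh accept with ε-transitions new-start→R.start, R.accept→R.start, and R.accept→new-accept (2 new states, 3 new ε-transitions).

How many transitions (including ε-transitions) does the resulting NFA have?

21

Building bottom-up:
Each of the 4 symbol leaves contributes 1 transition (1 symbol, 0 ε).
  c|b — 6 transitions (2 symbol, 4 ε)
  (c|b)+ — 9 transitions (2 symbol, 7 ε)
  (c|b)+|b|d — 17 transitions (4 symbol, 13 ε)
  ((c|b)+|b|d)* — 21 transitions (4 symbol, 17 ε)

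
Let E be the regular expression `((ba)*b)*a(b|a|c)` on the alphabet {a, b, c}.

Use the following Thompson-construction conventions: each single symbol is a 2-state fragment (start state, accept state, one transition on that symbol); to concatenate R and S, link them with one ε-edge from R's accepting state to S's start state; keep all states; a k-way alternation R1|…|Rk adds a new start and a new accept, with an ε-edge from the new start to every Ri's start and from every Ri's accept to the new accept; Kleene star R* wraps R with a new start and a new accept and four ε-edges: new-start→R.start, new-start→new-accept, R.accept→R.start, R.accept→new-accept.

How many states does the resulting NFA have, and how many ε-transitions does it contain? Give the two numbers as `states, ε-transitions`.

20, 18

By structural recursion:
Each of the 7 symbol leaves contributes 2 states and 0 ε-transitions.
  ba = 4 states, 1 ε-transition
  (ba)* = 6 states, 5 ε-transitions
  (ba)*b = 8 states, 6 ε-transitions
  ((ba)*b)* = 10 states, 10 ε-transitions
  b|a|c = 8 states, 6 ε-transitions
  ((ba)*b)*a(b|a|c) = 20 states, 18 ε-transitions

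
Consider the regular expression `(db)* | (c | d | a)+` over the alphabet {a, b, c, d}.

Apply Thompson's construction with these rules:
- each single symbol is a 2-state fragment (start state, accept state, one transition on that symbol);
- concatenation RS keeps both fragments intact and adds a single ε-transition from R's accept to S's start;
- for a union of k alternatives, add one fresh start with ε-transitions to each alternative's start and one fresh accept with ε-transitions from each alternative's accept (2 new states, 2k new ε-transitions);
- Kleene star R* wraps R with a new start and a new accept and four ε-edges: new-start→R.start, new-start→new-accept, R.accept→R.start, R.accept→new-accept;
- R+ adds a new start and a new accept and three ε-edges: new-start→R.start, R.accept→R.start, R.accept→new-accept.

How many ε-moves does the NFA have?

By structural recursion:
Each of the 5 symbol leaves contributes 0 ε-transitions.
  db → 1 ε-transition
  (db)* → 5 ε-transitions
  c | d | a → 6 ε-transitions
  (c | d | a)+ → 9 ε-transitions
  (db)* | (c | d | a)+ → 18 ε-transitions

18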